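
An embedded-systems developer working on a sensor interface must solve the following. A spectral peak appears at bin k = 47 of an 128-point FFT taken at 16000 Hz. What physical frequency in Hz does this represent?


Frequency of DFT bin k:
f_k = k * fs / N
    = 47 * 16000 / 128
    = 752000 / 128
    = 5875.0 Hz

5875.0 Hz


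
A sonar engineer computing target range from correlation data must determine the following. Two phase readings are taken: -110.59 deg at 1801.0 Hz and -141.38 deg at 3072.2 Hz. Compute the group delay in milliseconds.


Group delay from phase difference:
tau = -d(phi)/d(omega)
d(phi) = -30.79 deg = -0.537387 rad
d(omega) = 2*pi*(3072.2 - 1801.0) = 7987.1852 rad/s
tau = -(-0.537387) / 7987.1852
    = 0.0673 ms

0.0673 ms


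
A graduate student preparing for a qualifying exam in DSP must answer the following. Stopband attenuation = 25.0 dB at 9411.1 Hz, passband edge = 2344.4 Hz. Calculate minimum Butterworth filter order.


Butterworth filter order formula:
n = log10(10^(A/10) - 1) / (2 * log10(f_stop/f_pass))
10^(25.0/10) - 1 = 315.2278
f_stop/f_pass = 9411.1 / 2344.4 = 4.0143
n = 2.0697 -> ceil = 3

3


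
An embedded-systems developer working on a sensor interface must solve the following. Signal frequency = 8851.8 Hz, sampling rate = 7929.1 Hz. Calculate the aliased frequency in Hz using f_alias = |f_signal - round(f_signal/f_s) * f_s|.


Compute the nearest integer multiple of fs to the signal:
n = round(8851.8 / 7929.1) = 1
f_alias = |8851.8 - 1 * 7929.1|
        = |8851.8 - 7929.1|
        = 922.7 Hz

922.7


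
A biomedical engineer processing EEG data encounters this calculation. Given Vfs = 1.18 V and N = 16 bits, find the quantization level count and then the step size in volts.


Step 1 — number of quantization levels:
L = 2^N = 2^16 = 65536

Step 2 — LSB step size:
delta = Vfs / L
      = 1.18 / 65536
      = 1.801e-05 V

Levels = 65536; step size = 1.801e-05 V


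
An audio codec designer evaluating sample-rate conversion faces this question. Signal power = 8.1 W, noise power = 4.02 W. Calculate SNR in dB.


SNR in decibels:
SNR = 10 * log10(Ps / Pn)
    = 10 * log10(8.1 / 4.02)
    = 10 * log10(2.0149)
    = 10 * 0.3043
    = 3.04 dB

3.04 dB


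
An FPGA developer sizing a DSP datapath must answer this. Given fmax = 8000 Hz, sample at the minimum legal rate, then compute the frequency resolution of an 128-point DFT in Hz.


Step 1 — Nyquist sampling rate:
fs = 2 * fmax = 2 * 8000 = 16000 Hz

Step 2 — DFT bin spacing:
df = fs / N = 16000 / 128 = 125.0 Hz

125.0 Hz


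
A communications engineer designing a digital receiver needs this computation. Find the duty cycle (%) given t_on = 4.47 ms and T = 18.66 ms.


Duty cycle as a percentage:
DC = (t_on / T) * 100
   = (4.47 / 18.66) * 100
   = 0.23955 * 100
   = 23.95 %

23.95 %


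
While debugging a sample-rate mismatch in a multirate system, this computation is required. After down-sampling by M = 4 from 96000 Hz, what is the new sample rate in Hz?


Decimation reduces the sample rate:
fs_out = fs_in / M
       = 96000 / 4
       = 24000.0 Hz

24000.0 Hz


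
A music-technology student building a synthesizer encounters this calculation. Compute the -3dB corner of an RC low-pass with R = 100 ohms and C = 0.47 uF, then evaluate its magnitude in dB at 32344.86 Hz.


Step 1 — cutoff frequency:
fc = 1 / (2*pi*R*C)
C = 0.47 uF = 4.7e-07 F
fc = 1 / (2*pi*100*4.7e-07)
   = 3386.275 Hz

Step 2 — magnitude at f = 32344.86 Hz:
|H(f)| = 1 / sqrt(1 + (f/fc)^2)
f/fc = 32344.86 / 3386.275 = 9.551752
|H| = 1 / sqrt(1 + 91.235966) = 0.1041238
|H|_dB = 20*log10(0.1041238) = -19.65 dB

fc = 3386.275 Hz; |H(32344.86 Hz)| = -19.65 dB


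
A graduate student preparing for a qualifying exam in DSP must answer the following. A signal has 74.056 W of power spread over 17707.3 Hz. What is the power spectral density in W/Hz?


Power spectral density:
PSD = P / BW
    = 74.056 / 17707.3
    = 0.00418223 W/Hz

0.00418223 W/Hz


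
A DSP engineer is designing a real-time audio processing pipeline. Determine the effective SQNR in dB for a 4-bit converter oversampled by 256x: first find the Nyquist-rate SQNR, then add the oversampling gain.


Step 1 — baseline SQNR at Nyquist:
SQNR_base = 6.02*N + 1.76
          = 6.02*4 + 1.76
          = 25.84 dB

Step 2 — oversampling processing gain:
G = 10*log10(OSR) = 10*log10(256) = 24.08 dB

Step 3 — total:
SQNR_total = 25.84 + 24.08 = 49.92 dB

Base SQNR = 25.84 dB; oversampled SQNR = 49.92 dB


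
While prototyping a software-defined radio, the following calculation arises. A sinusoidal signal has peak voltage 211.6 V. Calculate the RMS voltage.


RMS voltage for a sinusoidal waveform:
V_rms = V_peak / sqrt(2)
      = 211.6 / 1.414214
      = 149.624 V

149.624 V


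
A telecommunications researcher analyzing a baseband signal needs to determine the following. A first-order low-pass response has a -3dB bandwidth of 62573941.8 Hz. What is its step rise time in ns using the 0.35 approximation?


Rise time from bandwidth relationship:
tr = 0.35 / BW
   = 0.35 / 62573941.8
   = 5.593382644e-09 s
   = 5.5934 ns

5.5934 ns


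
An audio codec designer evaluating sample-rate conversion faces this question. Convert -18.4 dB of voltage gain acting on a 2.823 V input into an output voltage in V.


Output voltage from dB gain:
V_out = V_in * 10^(gain_dB / 20)
      = 2.823 * 10^(-18.4 / 20)
      = 2.823 * 0.120226
      = 0.3394 V

0.3394 V


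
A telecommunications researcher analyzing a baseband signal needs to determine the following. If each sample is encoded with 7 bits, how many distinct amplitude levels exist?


Number of quantization levels = 2^N
= 2^7
= 128

128


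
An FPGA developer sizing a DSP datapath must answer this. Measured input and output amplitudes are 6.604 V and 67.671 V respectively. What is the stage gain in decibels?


Voltage gain in dB:
G = 20 * log10(Vout / Vin)
  = 20 * log10(67.671 / 6.604)
  = 20 * log10(10.246972)
  = 20 * 1.010596
  = 20.21 dB

20.21 dB


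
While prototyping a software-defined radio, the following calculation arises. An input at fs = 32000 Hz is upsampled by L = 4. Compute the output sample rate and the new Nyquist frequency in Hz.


Step 1 — output sample rate after interpolation by L:
fs_out = L * fs_in = 4 * 32000 = 128000 Hz

Step 2 — Nyquist frequency of the output stream:
f_Nyq = fs_out / 2 = 128000 / 2 = 64000.0 Hz

fs_out = 128000 Hz; f_Nyquist = 64000.0 Hz


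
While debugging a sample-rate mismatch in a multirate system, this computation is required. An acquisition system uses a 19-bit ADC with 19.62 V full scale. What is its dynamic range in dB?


Dynamic range from full-scale to LSB:
V_min = V_max / 2^bits = 19.62 / 2^19
DR = 20 * log10(V_max / V_min)
   = 20 * log10(2^19)
   = 20 * 19 * log10(2)
   = 114.39 dB

114.39 dB


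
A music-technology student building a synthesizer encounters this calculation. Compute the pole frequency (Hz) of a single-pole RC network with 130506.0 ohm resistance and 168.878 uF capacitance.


Cutoff frequency of a first-order RC filter:
fc = 1 / (2 * pi * R * C)
C = 168.878 uF = 0.000168878 F
fc = 1 / (2 * pi * 130506.0 * 0.000168878)
   = 1 / 138.47884231453
   = 0.007221 Hz

0.007221 Hz


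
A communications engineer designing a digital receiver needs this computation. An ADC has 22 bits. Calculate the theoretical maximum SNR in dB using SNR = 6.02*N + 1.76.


Theoretical SNR for a full-scale sinusoid:
SNR = 6.02 * N + 1.76
    = 6.02 * 22 + 1.76
    = 132.44 + 1.76
    = 134.2 dB

134.2 dB


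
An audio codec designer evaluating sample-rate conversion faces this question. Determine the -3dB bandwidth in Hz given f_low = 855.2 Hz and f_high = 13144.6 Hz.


Bandwidth is the difference of -3dB frequencies:
BW = f_high - f_low
   = 13144.6 - 855.2
   = 12289.4 Hz

12289.4 Hz


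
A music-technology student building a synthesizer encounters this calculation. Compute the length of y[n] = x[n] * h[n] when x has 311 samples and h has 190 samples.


Linear convolution output length:
L = N + M - 1
  = 311 + 190 - 1
  = 500 samples

500


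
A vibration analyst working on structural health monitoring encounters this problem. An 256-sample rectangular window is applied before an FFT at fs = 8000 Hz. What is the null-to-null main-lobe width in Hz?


Main lobe width for a rectangular window:
Width = 2 * fs / N
      = 2 * 8000 / 256
      = 16000 / 256
      = 62.5 Hz

62.5 Hz


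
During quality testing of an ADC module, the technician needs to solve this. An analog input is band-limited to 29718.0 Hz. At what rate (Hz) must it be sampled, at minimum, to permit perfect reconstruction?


The Nyquist rate is twice the maximum frequency component.
fs_min = 2 * fmax
      = 2 * 29718.0
      = 59436.0 Hz

59436.0


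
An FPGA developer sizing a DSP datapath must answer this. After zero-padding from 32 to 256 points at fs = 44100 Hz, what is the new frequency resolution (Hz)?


Frequency resolution after zero-padding:
N_padded = 32 * 8 = 256
df = fs / N_padded
   = 44100 / 256
   = 172.2656 Hz

172.2656 Hz


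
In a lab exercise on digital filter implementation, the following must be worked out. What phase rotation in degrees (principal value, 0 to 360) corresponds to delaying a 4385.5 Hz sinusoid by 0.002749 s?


Phase shift from frequency and time delay:
phi = 360 * f * t_delay
    = 360 * 4385.5 * 0.002749
    = 4340.07 degrees
    mod 360 = 20.07 degrees

20.07 degrees


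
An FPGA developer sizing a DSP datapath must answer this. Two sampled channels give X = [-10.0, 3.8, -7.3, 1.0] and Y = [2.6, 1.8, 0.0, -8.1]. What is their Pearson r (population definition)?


Pearson correlation coefficient (population):
r = cov(X,Y) / (std(X) * std(Y))
Mean X = -3.125, Mean Y = -0.925
Cov(X,Y) = -9.705625
Std(X) = 5.693582, Std(Y) = 4.248161
r = -0.4013

-0.4013


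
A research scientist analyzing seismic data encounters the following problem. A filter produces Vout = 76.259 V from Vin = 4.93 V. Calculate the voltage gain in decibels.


Voltage gain in dB:
G = 20 * log10(Vout / Vin)
  = 20 * log10(76.259 / 4.93)
  = 20 * log10(15.468357)
  = 20 * 1.189444
  = 23.79 dB

23.79 dB


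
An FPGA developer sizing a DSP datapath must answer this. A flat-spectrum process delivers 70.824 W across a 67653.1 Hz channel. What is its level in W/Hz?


Power spectral density:
PSD = P / BW
    = 70.824 / 67653.1
    = 0.00104687 W/Hz

0.00104687 W/Hz


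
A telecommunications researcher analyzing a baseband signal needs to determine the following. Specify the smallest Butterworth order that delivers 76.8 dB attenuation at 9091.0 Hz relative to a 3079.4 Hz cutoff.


Butterworth filter order formula:
n = log10(10^(A/10) - 1) / (2 * log10(f_stop/f_pass))
10^(76.8/10) - 1 = 47863008.2323
f_stop/f_pass = 9091.0 / 3079.4 = 2.9522
n = 8.1677 -> ceil = 9

9


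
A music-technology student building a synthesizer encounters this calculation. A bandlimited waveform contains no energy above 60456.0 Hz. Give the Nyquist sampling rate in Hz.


The Nyquist rate is twice the maximum frequency component.
fs_min = 2 * fmax
      = 2 * 60456.0
      = 120912.0 Hz

120912.0


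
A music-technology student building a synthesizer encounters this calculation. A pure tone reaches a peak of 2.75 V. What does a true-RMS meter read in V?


RMS voltage for a sinusoidal waveform:
V_rms = V_peak / sqrt(2)
      = 2.75 / 1.414214
      = 1.945 V

1.945 V


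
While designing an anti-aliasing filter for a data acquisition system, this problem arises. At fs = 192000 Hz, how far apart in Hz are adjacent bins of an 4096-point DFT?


DFT frequency resolution:
df = fs / N
   = 192000 / 4096
   = 46.875 Hz

46.875 Hz


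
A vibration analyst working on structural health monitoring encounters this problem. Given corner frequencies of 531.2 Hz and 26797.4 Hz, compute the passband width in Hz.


Bandwidth is the difference of -3dB frequencies:
BW = f_high - f_low
   = 26797.4 - 531.2
   = 26266.2 Hz

26266.2 Hz


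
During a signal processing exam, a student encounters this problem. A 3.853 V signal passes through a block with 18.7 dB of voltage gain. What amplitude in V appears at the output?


Output voltage from dB gain:
V_out = V_in * 10^(gain_dB / 20)
      = 3.853 * 10^(18.7 / 20)
      = 3.853 * 8.609938
      = 33.1741 V

33.1741 V


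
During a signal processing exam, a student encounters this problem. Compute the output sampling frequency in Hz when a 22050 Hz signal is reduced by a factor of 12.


Decimation reduces the sample rate:
fs_out = fs_in / M
       = 22050 / 12
       = 1837.5 Hz

1837.5 Hz


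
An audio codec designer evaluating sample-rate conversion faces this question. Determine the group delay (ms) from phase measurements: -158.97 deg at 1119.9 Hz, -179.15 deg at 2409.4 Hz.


Group delay from phase difference:
tau = -d(phi)/d(omega)
d(phi) = -20.18 deg = -0.352207 rad
d(omega) = 2*pi*(2409.4 - 1119.9) = 8102.1675 rad/s
tau = -(-0.352207) / 8102.1675
    = 0.0435 ms

0.0435 ms


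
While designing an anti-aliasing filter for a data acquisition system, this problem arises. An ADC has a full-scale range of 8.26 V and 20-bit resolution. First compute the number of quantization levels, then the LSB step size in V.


Step 1 — number of quantization levels:
L = 2^N = 2^20 = 1048576

Step 2 — LSB step size:
delta = Vfs / L
      = 8.26 / 1048576
      = 7.88e-06 V

Levels = 1048576; step size = 7.88e-06 V


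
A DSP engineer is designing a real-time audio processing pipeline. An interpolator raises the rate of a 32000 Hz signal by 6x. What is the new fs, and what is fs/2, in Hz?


Step 1 — output sample rate after interpolation by L:
fs_out = L * fs_in = 6 * 32000 = 192000 Hz

Step 2 — Nyquist frequency of the output stream:
f_Nyq = fs_out / 2 = 192000 / 2 = 96000.0 Hz

fs_out = 192000 Hz; f_Nyquist = 96000.0 Hz


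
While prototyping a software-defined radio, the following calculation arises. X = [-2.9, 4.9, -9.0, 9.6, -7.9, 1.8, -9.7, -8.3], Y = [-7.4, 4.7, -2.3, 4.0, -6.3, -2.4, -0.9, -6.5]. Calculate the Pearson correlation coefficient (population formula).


Pearson correlation coefficient (population):
r = cov(X,Y) / (std(X) * std(Y))
Mean X = -2.6875, Mean Y = -2.1375
Cov(X,Y) = 20.720469
Std(X) = 6.859562, Std(Y) = 4.331552
r = 0.6974

0.6974


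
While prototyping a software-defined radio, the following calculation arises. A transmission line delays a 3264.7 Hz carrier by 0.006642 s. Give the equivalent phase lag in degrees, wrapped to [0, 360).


Phase shift from frequency and time delay:
phi = 360 * f * t_delay
    = 360 * 3264.7 * 0.006642
    = 7806.29 degrees
    mod 360 = 246.29 degrees

246.29 degrees


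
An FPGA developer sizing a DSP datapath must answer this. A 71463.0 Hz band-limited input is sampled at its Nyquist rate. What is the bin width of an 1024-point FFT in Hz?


Step 1 — Nyquist sampling rate:
fs = 2 * fmax = 2 * 71463.0 = 142926.0 Hz

Step 2 — DFT bin spacing:
df = fs / N = 142926.0 / 1024 = 139.5762 Hz

139.5762 Hz


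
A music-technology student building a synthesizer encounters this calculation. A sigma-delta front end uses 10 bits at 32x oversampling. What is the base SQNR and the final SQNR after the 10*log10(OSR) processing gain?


Step 1 — baseline SQNR at Nyquist:
SQNR_base = 6.02*N + 1.76
          = 6.02*10 + 1.76
          = 61.96 dB

Step 2 — oversampling processing gain:
G = 10*log10(OSR) = 10*log10(32) = 15.05 dB

Step 3 — total:
SQNR_total = 61.96 + 15.05 = 77.01 dB

Base SQNR = 61.96 dB; oversampled SQNR = 77.01 dB


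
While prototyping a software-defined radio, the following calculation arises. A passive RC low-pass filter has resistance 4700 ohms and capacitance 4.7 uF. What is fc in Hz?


Cutoff frequency of a first-order RC filter:
fc = 1 / (2 * pi * R * C)
C = 4.7 uF = 4.7e-06 F
fc = 1 / (2 * pi * 4700 * 4.7e-06)
   = 1 / 0.1387955634356
   = 7.204841 Hz

7.204841 Hz


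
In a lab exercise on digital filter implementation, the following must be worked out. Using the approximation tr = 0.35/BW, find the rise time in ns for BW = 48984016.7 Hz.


Rise time from bandwidth relationship:
tr = 0.35 / BW
   = 0.35 / 48984016.7
   = 7.14518783e-09 s
   = 7.1452 ns

7.1452 ns


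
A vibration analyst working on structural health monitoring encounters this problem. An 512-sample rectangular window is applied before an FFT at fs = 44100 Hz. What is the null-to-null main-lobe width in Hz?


Main lobe width for a rectangular window:
Width = 2 * fs / N
      = 2 * 44100 / 512
      = 88200 / 512
      = 172.266 Hz

172.266 Hz


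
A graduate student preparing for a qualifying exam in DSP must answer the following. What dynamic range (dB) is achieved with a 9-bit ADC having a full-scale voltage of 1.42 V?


Dynamic range from full-scale to LSB:
V_min = V_max / 2^bits = 1.42 / 2^9
DR = 20 * log10(V_max / V_min)
   = 20 * log10(2^9)
   = 20 * 9 * log10(2)
   = 54.19 dB

54.19 dB


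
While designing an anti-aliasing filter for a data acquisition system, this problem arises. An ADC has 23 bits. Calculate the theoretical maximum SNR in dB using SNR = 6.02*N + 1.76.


Theoretical SNR for a full-scale sinusoid:
SNR = 6.02 * N + 1.76
    = 6.02 * 23 + 1.76
    = 138.46 + 1.76
    = 140.22 dB

140.22 dB


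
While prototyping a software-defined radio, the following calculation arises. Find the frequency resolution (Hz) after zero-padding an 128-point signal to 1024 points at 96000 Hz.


Frequency resolution after zero-padding:
N_padded = 128 * 8 = 1024
df = fs / N_padded
   = 96000 / 1024
   = 93.75 Hz

93.75 Hz


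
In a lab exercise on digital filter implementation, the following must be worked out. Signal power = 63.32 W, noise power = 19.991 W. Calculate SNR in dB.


SNR in decibels:
SNR = 10 * log10(Ps / Pn)
    = 10 * log10(63.32 / 19.991)
    = 10 * log10(3.1674)
    = 10 * 0.5007
    = 5.01 dB

5.01 dB


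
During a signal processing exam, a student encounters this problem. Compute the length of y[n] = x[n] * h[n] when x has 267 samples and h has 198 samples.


Linear convolution output length:
L = N + M - 1
  = 267 + 198 - 1
  = 464 samples

464


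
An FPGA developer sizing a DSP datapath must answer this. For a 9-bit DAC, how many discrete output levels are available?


Number of quantization levels = 2^N
= 2^9
= 512

512


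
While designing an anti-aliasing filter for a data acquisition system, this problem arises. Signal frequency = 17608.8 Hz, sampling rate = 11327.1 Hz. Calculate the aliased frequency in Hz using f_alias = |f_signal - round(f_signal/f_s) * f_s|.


Compute the nearest integer multiple of fs to the signal:
n = round(17608.8 / 11327.1) = 2
f_alias = |17608.8 - 2 * 11327.1|
        = |17608.8 - 22654.2|
        = 5045.4 Hz

5045.4


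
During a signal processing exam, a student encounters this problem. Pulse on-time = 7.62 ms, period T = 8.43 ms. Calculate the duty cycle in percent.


Duty cycle as a percentage:
DC = (t_on / T) * 100
   = (7.62 / 8.43) * 100
   = 0.903915 * 100
   = 90.39 %

90.39 %


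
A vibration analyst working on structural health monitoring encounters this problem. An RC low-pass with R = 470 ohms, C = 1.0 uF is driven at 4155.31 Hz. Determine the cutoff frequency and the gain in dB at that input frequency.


Step 1 — cutoff frequency:
fc = 1 / (2*pi*R*C)
C = 1.0 uF = 1e-06 F
fc = 1 / (2*pi*470*1e-06)
   = 338.628 Hz

Step 2 — magnitude at f = 4155.31 Hz:
|H(f)| = 1 / sqrt(1 + (f/fc)^2)
f/fc = 4155.31 / 338.628 = 12.271017
|H| = 1 / sqrt(1 + 150.577858) = 0.0812236
|H|_dB = 20*log10(0.0812236) = -21.81 dB

fc = 338.628 Hz; |H(4155.31 Hz)| = -21.81 dB


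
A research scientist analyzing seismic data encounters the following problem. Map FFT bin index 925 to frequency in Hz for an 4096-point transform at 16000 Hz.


Frequency of DFT bin k:
f_k = k * fs / N
    = 925 * 16000 / 4096
    = 14800000 / 4096
    = 3613.281 Hz

3613.281 Hz


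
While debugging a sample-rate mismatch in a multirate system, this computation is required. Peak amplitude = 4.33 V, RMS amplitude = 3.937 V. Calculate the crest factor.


Crest factor is the ratio of peak to RMS:
CF = V_peak / V_rms
   = 4.33 / 3.937
   = 1.0998

1.0998


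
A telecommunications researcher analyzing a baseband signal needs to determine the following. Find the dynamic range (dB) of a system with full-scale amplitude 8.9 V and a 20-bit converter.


Dynamic range from full-scale to LSB:
V_min = V_max / 2^bits = 8.9 / 2^20
DR = 20 * log10(V_max / V_min)
   = 20 * log10(2^20)
   = 20 * 20 * log10(2)
   = 120.41 dB

120.41 dB


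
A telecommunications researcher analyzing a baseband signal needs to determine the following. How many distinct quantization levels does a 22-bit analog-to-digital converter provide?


Number of quantization levels = 2^N
= 2^22
= 4194304

4194304


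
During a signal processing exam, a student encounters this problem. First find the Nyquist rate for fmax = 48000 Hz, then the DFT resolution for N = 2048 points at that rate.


Step 1 — Nyquist sampling rate:
fs = 2 * fmax = 2 * 48000 = 96000 Hz

Step 2 — DFT bin spacing:
df = fs / N = 96000 / 2048 = 46.875 Hz

46.875 Hz


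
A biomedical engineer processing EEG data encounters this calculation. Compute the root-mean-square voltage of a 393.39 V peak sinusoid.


RMS voltage for a sinusoidal waveform:
V_rms = V_peak / sqrt(2)
      = 393.39 / 1.414214
      = 278.169 V

278.169 V


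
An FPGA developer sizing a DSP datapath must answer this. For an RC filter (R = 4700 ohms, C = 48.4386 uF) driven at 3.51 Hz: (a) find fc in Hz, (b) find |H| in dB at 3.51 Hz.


Step 1 — cutoff frequency:
fc = 1 / (2*pi*R*C)
C = 48.4386 uF = 4.84386e-05 F
fc = 1 / (2*pi*4700*4.84386e-05)
   = 0.699086 Hz

Step 2 — magnitude at f = 3.51 Hz:
|H(f)| = 1 / sqrt(1 + (f/fc)^2)
f/fc = 3.51 / 0.699086 = 5.020841
|H| = 1 / sqrt(1 + 25.208844) = 0.1953332
|H|_dB = 20*log10(0.1953332) = -14.18 dB

fc = 0.699086 Hz; |H(3.51 Hz)| = -14.18 dB


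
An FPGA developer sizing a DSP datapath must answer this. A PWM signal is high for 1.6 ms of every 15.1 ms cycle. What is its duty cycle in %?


Duty cycle as a percentage:
DC = (t_on / T) * 100
   = (1.6 / 15.1) * 100
   = 0.10596 * 100
   = 10.6 %

10.6 %


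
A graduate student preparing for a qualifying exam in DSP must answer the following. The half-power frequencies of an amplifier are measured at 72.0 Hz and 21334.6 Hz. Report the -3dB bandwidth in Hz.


Bandwidth is the difference of -3dB frequencies:
BW = f_high - f_low
   = 21334.6 - 72.0
   = 21262.6 Hz

21262.6 Hz


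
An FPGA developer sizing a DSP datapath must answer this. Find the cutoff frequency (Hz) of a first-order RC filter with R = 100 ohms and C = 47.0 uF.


Cutoff frequency of a first-order RC filter:
fc = 1 / (2 * pi * R * C)
C = 47.0 uF = 4.7e-05 F
fc = 1 / (2 * pi * 100 * 4.7e-05)
   = 1 / 0.029530970943744
   = 33.862754 Hz

33.862754 Hz


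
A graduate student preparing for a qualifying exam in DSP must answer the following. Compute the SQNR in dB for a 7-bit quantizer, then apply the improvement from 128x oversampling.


Step 1 — baseline SQNR at Nyquist:
SQNR_base = 6.02*N + 1.76
          = 6.02*7 + 1.76
          = 43.9 dB

Step 2 — oversampling processing gain:
G = 10*log10(OSR) = 10*log10(128) = 21.07 dB

Step 3 — total:
SQNR_total = 43.9 + 21.07 = 64.97 dB

Base SQNR = 43.9 dB; oversampled SQNR = 64.97 dB


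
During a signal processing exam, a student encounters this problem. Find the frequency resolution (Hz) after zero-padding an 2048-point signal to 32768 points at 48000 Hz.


Frequency resolution after zero-padding:
N_padded = 2048 * 16 = 32768
df = fs / N_padded
   = 48000 / 32768
   = 1.4648 Hz

1.4648 Hz


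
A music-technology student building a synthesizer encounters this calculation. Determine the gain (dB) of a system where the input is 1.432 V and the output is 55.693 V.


Voltage gain in dB:
G = 20 * log10(Vout / Vin)
  = 20 * log10(55.693 / 1.432)
  = 20 * log10(38.89176)
  = 20 * 1.589858
  = 31.8 dB

31.8 dB


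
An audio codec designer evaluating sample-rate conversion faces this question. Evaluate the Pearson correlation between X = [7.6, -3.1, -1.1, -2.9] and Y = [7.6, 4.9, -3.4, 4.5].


Pearson correlation coefficient (population):
r = cov(X,Y) / (std(X) * std(Y))
Mean X = 0.125, Mean Y = 3.4
Cov(X,Y) = 7.89
Std(X) = 4.385416, Std(Y) = 4.103048
r = 0.4385

0.4385


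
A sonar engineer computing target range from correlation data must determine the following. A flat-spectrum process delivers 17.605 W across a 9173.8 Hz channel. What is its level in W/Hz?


Power spectral density:
PSD = P / BW
    = 17.605 / 9173.8
    = 0.00191905 W/Hz

0.00191905 W/Hz


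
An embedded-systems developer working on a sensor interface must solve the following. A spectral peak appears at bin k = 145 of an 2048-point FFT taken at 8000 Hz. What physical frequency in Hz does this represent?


Frequency of DFT bin k:
f_k = k * fs / N
    = 145 * 8000 / 2048
    = 1160000 / 2048
    = 566.406 Hz

566.406 Hz


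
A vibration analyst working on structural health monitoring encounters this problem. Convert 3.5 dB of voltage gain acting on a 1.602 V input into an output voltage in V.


Output voltage from dB gain:
V_out = V_in * 10^(gain_dB / 20)
      = 1.602 * 10^(3.5 / 20)
      = 1.602 * 1.496236
      = 2.397 V

2.397 V


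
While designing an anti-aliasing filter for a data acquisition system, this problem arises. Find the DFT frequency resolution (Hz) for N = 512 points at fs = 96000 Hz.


DFT frequency resolution:
df = fs / N
   = 96000 / 512
   = 187.5 Hz

187.5 Hz


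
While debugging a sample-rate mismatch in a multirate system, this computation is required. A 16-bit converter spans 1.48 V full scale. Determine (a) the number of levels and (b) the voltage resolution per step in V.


Step 1 — number of quantization levels:
L = 2^N = 2^16 = 65536

Step 2 — LSB step size:
delta = Vfs / L
      = 1.48 / 65536
      = 2.258e-05 V

Levels = 65536; step size = 2.258e-05 V


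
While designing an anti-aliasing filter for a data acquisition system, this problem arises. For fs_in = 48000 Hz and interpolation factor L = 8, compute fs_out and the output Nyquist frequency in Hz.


Step 1 — output sample rate after interpolation by L:
fs_out = L * fs_in = 8 * 48000 = 384000 Hz

Step 2 — Nyquist frequency of the output stream:
f_Nyq = fs_out / 2 = 384000 / 2 = 192000.0 Hz

fs_out = 384000 Hz; f_Nyquist = 192000.0 Hz


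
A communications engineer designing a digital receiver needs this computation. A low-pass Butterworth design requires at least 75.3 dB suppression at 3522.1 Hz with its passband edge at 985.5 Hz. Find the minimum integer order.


Butterworth filter order formula:
n = log10(10^(A/10) - 1) / (2 * log10(f_stop/f_pass))
10^(75.3/10) - 1 = 33884414.6139
f_stop/f_pass = 3522.1 / 985.5 = 3.5739
n = 6.8065 -> ceil = 7

7


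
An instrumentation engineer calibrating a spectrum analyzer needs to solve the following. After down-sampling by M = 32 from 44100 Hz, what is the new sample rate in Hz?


Decimation reduces the sample rate:
fs_out = fs_in / M
       = 44100 / 32
       = 1378.125 Hz

1378.125 Hz


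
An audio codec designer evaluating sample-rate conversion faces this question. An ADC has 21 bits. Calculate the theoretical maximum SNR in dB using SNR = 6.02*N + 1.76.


Theoretical SNR for a full-scale sinusoid:
SNR = 6.02 * N + 1.76
    = 6.02 * 21 + 1.76
    = 126.42 + 1.76
    = 128.18 dB

128.18 dB


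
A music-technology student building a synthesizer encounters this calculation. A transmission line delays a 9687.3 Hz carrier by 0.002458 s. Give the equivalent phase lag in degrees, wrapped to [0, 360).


Phase shift from frequency and time delay:
phi = 360 * f * t_delay
    = 360 * 9687.3 * 0.002458
    = 8572.1 degrees
    mod 360 = 292.1 degrees

292.1 degrees


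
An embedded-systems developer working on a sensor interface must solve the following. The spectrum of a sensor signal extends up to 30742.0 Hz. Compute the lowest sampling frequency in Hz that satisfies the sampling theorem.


The Nyquist rate is twice the maximum frequency component.
fs_min = 2 * fmax
      = 2 * 30742.0
      = 61484.0 Hz

61484.0


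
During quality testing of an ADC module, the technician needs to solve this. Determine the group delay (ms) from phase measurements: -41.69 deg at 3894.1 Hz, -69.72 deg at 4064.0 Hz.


Group delay from phase difference:
tau = -d(phi)/d(omega)
d(phi) = -28.03 deg = -0.489216 rad
d(omega) = 2*pi*(4064.0 - 3894.1) = 1067.5132 rad/s
tau = -(-0.489216) / 1067.5132
    = 0.4583 ms

0.4583 ms


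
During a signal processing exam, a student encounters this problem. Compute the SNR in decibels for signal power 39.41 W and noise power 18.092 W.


SNR in decibels:
SNR = 10 * log10(Ps / Pn)
    = 10 * log10(39.41 / 18.092)
    = 10 * log10(2.1783)
    = 10 * 0.3381
    = 3.38 dB

3.38 dB


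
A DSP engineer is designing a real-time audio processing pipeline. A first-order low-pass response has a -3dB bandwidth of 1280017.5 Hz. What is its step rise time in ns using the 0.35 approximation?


Rise time from bandwidth relationship:
tr = 0.35 / BW
   = 0.35 / 1280017.5
   = 2.734337616e-07 s
   = 273.4338 ns

273.4338 ns


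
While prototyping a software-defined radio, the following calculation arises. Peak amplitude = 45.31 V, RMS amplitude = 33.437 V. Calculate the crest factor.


Crest factor is the ratio of peak to RMS:
CF = V_peak / V_rms
   = 45.31 / 33.437
   = 1.3551

1.3551


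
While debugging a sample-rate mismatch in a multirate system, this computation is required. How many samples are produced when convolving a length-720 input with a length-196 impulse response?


Linear convolution output length:
L = N + M - 1
  = 720 + 196 - 1
  = 915 samples

915


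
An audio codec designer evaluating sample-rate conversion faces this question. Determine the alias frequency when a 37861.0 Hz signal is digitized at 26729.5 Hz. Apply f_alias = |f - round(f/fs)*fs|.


Compute the nearest integer multiple of fs to the signal:
n = round(37861.0 / 26729.5) = 1
f_alias = |37861.0 - 1 * 26729.5|
        = |37861.0 - 26729.5|
        = 11131.5 Hz

11131.5


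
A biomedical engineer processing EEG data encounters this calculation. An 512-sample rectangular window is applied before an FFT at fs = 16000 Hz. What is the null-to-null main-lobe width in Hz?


Main lobe width for a rectangular window:
Width = 2 * fs / N
      = 2 * 16000 / 512
      = 32000 / 512
      = 62.5 Hz

62.5 Hz


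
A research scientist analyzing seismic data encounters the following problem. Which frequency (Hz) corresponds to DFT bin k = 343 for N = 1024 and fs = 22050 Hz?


Frequency of DFT bin k:
f_k = k * fs / N
    = 343 * 22050 / 1024
    = 7563150 / 1024
    = 7385.889 Hz

7385.889 Hz


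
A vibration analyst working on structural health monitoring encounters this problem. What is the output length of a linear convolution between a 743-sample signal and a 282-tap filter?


Linear convolution output length:
L = N + M - 1
  = 743 + 282 - 1
  = 1024 samples

1024


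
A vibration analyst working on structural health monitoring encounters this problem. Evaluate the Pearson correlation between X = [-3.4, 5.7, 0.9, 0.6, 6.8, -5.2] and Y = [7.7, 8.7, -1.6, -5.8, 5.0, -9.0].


Pearson correlation coefficient (population):
r = cov(X,Y) / (std(X) * std(Y))
Mean X = 0.9, Mean Y = 0.8333
Cov(X,Y) = 15.798333
Std(X) = 4.352011, Std(Y) = 6.745534
r = 0.5382

0.5382


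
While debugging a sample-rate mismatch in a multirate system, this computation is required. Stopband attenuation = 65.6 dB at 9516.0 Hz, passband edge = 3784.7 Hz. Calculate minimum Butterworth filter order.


Butterworth filter order formula:
n = log10(10^(A/10) - 1) / (2 * log10(f_stop/f_pass))
10^(65.6/10) - 1 = 3630779.5477
f_stop/f_pass = 9516.0 / 3784.7 = 2.5143
n = 8.1913 -> ceil = 9

9


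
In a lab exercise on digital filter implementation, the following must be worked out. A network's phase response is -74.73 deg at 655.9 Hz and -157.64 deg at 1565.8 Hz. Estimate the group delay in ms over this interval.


Group delay from phase difference:
tau = -d(phi)/d(omega)
d(phi) = -82.91 deg = -1.447052 rad
d(omega) = 2*pi*(1565.8 - 655.9) = 5717.0703 rad/s
tau = -(-1.447052) / 5717.0703
    = 0.2531 ms

0.2531 ms


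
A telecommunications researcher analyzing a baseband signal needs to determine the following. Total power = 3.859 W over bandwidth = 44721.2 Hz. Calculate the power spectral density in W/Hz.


Power spectral density:
PSD = P / BW
    = 3.859 / 44721.2
    = 8.629e-05 W/Hz

8.629e-05 W/Hz


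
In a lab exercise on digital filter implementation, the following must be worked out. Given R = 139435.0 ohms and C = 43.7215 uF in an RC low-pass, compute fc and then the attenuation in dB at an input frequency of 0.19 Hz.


Step 1 — cutoff frequency:
fc = 1 / (2*pi*R*C)
C = 43.7215 uF = 4.37215e-05 F
fc = 1 / (2*pi*139435.0*4.37215e-05)
   = 0.0261068 Hz

Step 2 — magnitude at f = 0.19 Hz:
|H(f)| = 1 / sqrt(1 + (f/fc)^2)
f/fc = 0.19 / 0.0261068 = 7.277797
|H| = 1 / sqrt(1 + 52.966329) = 0.1361252
|H|_dB = 20*log10(0.1361252) = -17.32 dB

fc = 0.0261068 Hz; |H(0.19 Hz)| = -17.32 dB


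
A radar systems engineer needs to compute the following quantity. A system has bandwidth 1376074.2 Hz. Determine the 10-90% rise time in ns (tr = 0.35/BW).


Rise time from bandwidth relationship:
tr = 0.35 / BW
   = 0.35 / 1376074.2
   = 2.543467496e-07 s
   = 254.3467 ns

254.3467 ns


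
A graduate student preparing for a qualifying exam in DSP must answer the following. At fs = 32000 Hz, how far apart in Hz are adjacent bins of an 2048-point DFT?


DFT frequency resolution:
df = fs / N
   = 32000 / 2048
   = 15.625 Hz

15.625 Hz


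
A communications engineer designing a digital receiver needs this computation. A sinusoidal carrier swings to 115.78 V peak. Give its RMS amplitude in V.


RMS voltage for a sinusoidal waveform:
V_rms = V_peak / sqrt(2)
      = 115.78 / 1.414214
      = 81.869 V

81.869 V


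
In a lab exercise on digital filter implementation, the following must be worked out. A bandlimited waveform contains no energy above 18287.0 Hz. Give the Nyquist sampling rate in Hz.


The Nyquist rate is twice the maximum frequency component.
fs_min = 2 * fmax
      = 2 * 18287.0
      = 36574.0 Hz

36574.0


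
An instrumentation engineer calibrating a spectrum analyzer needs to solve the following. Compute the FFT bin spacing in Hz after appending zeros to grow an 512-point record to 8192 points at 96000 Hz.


Frequency resolution after zero-padding:
N_padded = 512 * 16 = 8192
df = fs / N_padded
   = 96000 / 8192
   = 11.7188 Hz

11.7188 Hz


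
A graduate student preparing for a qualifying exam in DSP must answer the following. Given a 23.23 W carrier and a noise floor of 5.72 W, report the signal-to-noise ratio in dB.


SNR in decibels:
SNR = 10 * log10(Ps / Pn)
    = 10 * log10(23.23 / 5.72)
    = 10 * log10(4.0612)
    = 10 * 0.6087
    = 6.09 dB

6.09 dB


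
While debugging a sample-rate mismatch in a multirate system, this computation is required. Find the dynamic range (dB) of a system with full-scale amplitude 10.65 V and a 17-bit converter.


Dynamic range from full-scale to LSB:
V_min = V_max / 2^bits = 10.65 / 2^17
DR = 20 * log10(V_max / V_min)
   = 20 * log10(2^17)
   = 20 * 17 * log10(2)
   = 102.35 dB

102.35 dB


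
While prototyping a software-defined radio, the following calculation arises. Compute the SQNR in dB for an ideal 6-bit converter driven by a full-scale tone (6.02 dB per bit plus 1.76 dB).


Theoretical SNR for a full-scale sinusoid:
SNR = 6.02 * N + 1.76
    = 6.02 * 6 + 1.76
    = 36.12 + 1.76
    = 37.88 dB

37.88 dB


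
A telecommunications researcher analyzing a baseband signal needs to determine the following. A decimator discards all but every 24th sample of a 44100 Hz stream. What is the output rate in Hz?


Decimation reduces the sample rate:
fs_out = fs_in / M
       = 44100 / 24
       = 1837.5 Hz

1837.5 Hz


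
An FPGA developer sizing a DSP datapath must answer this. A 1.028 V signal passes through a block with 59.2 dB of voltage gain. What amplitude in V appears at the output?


Output voltage from dB gain:
V_out = V_in * 10^(gain_dB / 20)
      = 1.028 * 10^(59.2 / 20)
      = 1.028 * 912.010839
      = 937.5471 V

937.5471 V


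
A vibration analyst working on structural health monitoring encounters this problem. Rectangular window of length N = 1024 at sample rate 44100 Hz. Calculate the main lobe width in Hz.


Main lobe width for a rectangular window:
Width = 2 * fs / N
      = 2 * 44100 / 1024
      = 88200 / 1024
      = 86.133 Hz

86.133 Hz


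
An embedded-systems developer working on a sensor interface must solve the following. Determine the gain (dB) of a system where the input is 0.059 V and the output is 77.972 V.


Voltage gain in dB:
G = 20 * log10(Vout / Vin)
  = 20 * log10(77.972 / 0.059)
  = 20 * log10(1321.559322)
  = 20 * 3.121087
  = 62.42 dB

62.42 dB


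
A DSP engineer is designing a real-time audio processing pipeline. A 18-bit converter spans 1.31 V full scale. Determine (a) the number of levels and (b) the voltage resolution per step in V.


Step 1 — number of quantization levels:
L = 2^N = 2^18 = 262144

Step 2 — LSB step size:
delta = Vfs / L
      = 1.31 / 262144
      = 5e-06 V

Levels = 262144; step size = 5e-06 V


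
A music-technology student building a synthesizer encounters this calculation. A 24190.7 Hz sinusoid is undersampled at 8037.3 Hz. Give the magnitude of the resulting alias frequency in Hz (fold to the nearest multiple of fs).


Compute the nearest integer multiple of fs to the signal:
n = round(24190.7 / 8037.3) = 3
f_alias = |24190.7 - 3 * 8037.3|
        = |24190.7 - 24111.9|
        = 78.8 Hz

78.8


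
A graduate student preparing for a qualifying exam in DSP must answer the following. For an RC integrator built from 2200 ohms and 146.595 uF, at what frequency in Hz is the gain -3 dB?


Cutoff frequency of a first-order RC filter:
fc = 1 / (2 * pi * R * C)
C = 146.595 uF = 0.000146595 F
fc = 1 / (2 * pi * 2200 * 0.000146595)
   = 1 / 2.0263838102332
   = 0.49349 Hz

0.49349 Hz


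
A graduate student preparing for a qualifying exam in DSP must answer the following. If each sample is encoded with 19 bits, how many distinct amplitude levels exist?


Number of quantization levels = 2^N
= 2^19
= 524288

524288


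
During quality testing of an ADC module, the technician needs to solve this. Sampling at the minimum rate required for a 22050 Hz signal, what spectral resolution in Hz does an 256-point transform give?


Step 1 — Nyquist sampling rate:
fs = 2 * fmax = 2 * 22050 = 44100 Hz

Step 2 — DFT bin spacing:
df = fs / N = 44100 / 256 = 172.2656 Hz

172.2656 Hz


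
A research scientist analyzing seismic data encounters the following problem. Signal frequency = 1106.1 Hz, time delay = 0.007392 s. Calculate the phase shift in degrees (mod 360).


Phase shift from frequency and time delay:
phi = 360 * f * t_delay
    = 360 * 1106.1 * 0.007392
    = 2943.46 degrees
    mod 360 = 63.46 degrees

63.46 degrees


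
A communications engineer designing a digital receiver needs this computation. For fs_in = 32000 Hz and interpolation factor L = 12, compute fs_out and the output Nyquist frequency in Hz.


Step 1 — output sample rate after interpolation by L:
fs_out = L * fs_in = 12 * 32000 = 384000 Hz

Step 2 — Nyquist frequency of the output stream:
f_Nyq = fs_out / 2 = 384000 / 2 = 192000.0 Hz

fs_out = 384000 Hz; f_Nyquist = 192000.0 Hz
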